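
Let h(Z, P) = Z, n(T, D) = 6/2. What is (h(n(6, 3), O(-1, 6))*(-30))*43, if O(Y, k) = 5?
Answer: -3870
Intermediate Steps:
n(T, D) = 3 (n(T, D) = 6*(½) = 3)
(h(n(6, 3), O(-1, 6))*(-30))*43 = (3*(-30))*43 = -90*43 = -3870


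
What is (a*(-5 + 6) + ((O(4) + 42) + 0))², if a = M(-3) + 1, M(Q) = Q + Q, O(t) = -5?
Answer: 1024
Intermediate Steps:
M(Q) = 2*Q
a = -5 (a = 2*(-3) + 1 = -6 + 1 = -5)
(a*(-5 + 6) + ((O(4) + 42) + 0))² = (-5*(-5 + 6) + ((-5 + 42) + 0))² = (-5*1 + (37 + 0))² = (-5 + 37)² = 32² = 1024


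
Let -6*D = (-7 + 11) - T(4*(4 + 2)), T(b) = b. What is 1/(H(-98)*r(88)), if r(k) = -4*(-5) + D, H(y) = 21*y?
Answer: -1/48020 ≈ -2.0825e-5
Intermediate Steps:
D = 10/3 (D = -((-7 + 11) - 4*(4 + 2))/6 = -(4 - 4*6)/6 = -(4 - 1*24)/6 = -(4 - 24)/6 = -⅙*(-20) = 10/3 ≈ 3.3333)
r(k) = 70/3 (r(k) = -4*(-5) + 10/3 = 20 + 10/3 = 70/3)
1/(H(-98)*r(88)) = 1/(((21*(-98)))*(70/3)) = (3/70)/(-2058) = -1/2058*3/70 = -1/48020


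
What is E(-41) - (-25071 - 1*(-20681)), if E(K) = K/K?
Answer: 4391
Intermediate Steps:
E(K) = 1
E(-41) - (-25071 - 1*(-20681)) = 1 - (-25071 - 1*(-20681)) = 1 - (-25071 + 20681) = 1 - 1*(-4390) = 1 + 4390 = 4391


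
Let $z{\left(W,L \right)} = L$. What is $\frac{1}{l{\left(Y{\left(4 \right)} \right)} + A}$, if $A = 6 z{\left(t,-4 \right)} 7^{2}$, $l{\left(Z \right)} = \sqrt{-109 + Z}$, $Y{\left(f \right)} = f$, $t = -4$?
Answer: $- \frac{56}{65861} - \frac{i \sqrt{105}}{1383081} \approx -0.00085028 - 7.4088 \cdot 10^{-6} i$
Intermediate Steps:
$A = -1176$ ($A = 6 \left(-4\right) 7^{2} = \left(-24\right) 49 = -1176$)
$\frac{1}{l{\left(Y{\left(4 \right)} \right)} + A} = \frac{1}{\sqrt{-109 + 4} - 1176} = \frac{1}{\sqrt{-105} - 1176} = \frac{1}{i \sqrt{105} - 1176} = \frac{1}{-1176 + i \sqrt{105}}$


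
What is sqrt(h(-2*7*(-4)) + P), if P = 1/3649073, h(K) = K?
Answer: sqrt(745681094171497)/3649073 ≈ 7.4833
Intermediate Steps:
P = 1/3649073 ≈ 2.7404e-7
sqrt(h(-2*7*(-4)) + P) = sqrt(-2*7*(-4) + 1/3649073) = sqrt(-14*(-4) + 1/3649073) = sqrt(56 + 1/3649073) = sqrt(204348089/3649073) = sqrt(745681094171497)/3649073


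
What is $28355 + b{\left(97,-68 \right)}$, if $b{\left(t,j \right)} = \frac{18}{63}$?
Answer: $\frac{198487}{7} \approx 28355.0$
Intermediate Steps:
$b{\left(t,j \right)} = \frac{2}{7}$ ($b{\left(t,j \right)} = 18 \cdot \frac{1}{63} = \frac{2}{7}$)
$28355 + b{\left(97,-68 \right)} = 28355 + \frac{2}{7} = \frac{198487}{7}$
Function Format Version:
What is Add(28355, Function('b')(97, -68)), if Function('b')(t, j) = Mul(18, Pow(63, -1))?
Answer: Rational(198487, 7) ≈ 28355.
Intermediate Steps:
Function('b')(t, j) = Rational(2, 7) (Function('b')(t, j) = Mul(18, Rational(1, 63)) = Rational(2, 7))
Add(28355, Function('b')(97, -68)) = Add(28355, Rational(2, 7)) = Rational(198487, 7)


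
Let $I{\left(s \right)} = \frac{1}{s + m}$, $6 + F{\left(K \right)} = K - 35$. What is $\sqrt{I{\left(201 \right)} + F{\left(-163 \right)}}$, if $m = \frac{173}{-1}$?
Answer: $\frac{i \sqrt{39977}}{14} \approx 14.282 i$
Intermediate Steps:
$F{\left(K \right)} = -41 + K$ ($F{\left(K \right)} = -6 + \left(K - 35\right) = -6 + \left(-35 + K\right) = -41 + K$)
$m = -173$ ($m = 173 \left(-1\right) = -173$)
$I{\left(s \right)} = \frac{1}{-173 + s}$ ($I{\left(s \right)} = \frac{1}{s - 173} = \frac{1}{-173 + s}$)
$\sqrt{I{\left(201 \right)} + F{\left(-163 \right)}} = \sqrt{\frac{1}{-173 + 201} - 204} = \sqrt{\frac{1}{28} - 204} = \sqrt{- \frac{5711}{28}} = \frac{i \sqrt{39977}}{14}$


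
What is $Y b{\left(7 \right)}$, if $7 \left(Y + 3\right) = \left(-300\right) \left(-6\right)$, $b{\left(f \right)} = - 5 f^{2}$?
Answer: $-62265$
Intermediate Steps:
$Y = \frac{1779}{7}$ ($Y = -3 + \frac{\left(-300\right) \left(-6\right)}{7} = -3 + \frac{1}{7} \cdot 1800 = -3 + \frac{1800}{7} = \frac{1779}{7} \approx 254.14$)
$Y b{\left(7 \right)} = \frac{1779 \left(- 5 \cdot 7^{2}\right)}{7} = \frac{1779 \left(\left(-5\right) 49\right)}{7} = \frac{1779}{7} \left(-245\right) = -62265$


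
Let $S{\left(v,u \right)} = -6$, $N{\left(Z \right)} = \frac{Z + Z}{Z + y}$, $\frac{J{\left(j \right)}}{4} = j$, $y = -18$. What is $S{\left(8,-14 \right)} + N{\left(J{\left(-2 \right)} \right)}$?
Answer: $- \frac{70}{13} \approx -5.3846$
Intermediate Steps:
$J{\left(j \right)} = 4 j$
$N{\left(Z \right)} = \frac{2 Z}{-18 + Z}$ ($N{\left(Z \right)} = \frac{Z + Z}{Z - 18} = \frac{2 Z}{-18 + Z}$)
$S{\left(8,-14 \right)} + N{\left(J{\left(-2 \right)} \right)} = -6 + \frac{2 \cdot 4 \left(-2\right)}{-18 + 4 \left(-2\right)} = -6 + 2 \left(-8\right) \frac{1}{-18 - 8} = -6 + 2 \left(-8\right) \frac{1}{-26} = -6 + 2 \left(-8\right) \left(- \frac{1}{26}\right) = -6 + \frac{8}{13} = - \frac{70}{13}$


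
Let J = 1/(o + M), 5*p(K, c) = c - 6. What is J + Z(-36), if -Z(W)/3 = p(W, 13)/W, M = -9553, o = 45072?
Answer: 248693/2131140 ≈ 0.11669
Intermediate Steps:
p(K, c) = -6/5 + c/5 (p(K, c) = (c - 6)/5 = (-6 + c)/5 = -6/5 + c/5)
Z(W) = -21/(5*W) (Z(W) = -3*(-6/5 + (⅕)*13)/W = -3*(-6/5 + 13/5)/W = -21/(5*W))
J = 1/35519 (J = 1/(45072 - 9553) = 1/35519 ≈ 2.8154e-5)
J + Z(-36) = 1/35519 - 21/5/(-36) = 1/35519 - 21/5*(-1/36) = 1/35519 + 7/60 = 248693/2131140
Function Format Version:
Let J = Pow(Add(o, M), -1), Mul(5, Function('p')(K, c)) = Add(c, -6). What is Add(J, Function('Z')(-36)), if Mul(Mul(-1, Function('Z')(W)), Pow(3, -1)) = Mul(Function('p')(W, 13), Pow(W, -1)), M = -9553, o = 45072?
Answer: Rational(248693, 2131140) ≈ 0.11669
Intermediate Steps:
Function('p')(K, c) = Add(Rational(-6, 5), Mul(Rational(1, 5), c)) (Function('p')(K, c) = Mul(Rational(1, 5), Add(c, -6)) = Mul(Rational(1, 5), Add(-6, c)) = Add(Rational(-6, 5), Mul(Rational(1, 5), c)))
Function('Z')(W) = Mul(Rational(-21, 5), Pow(W, -1)) (Function('Z')(W) = Mul(-3, Mul(Add(Rational(-6, 5), Mul(Rational(1, 5), 13)), Pow(W, -1))) = Mul(-3, Mul(Add(Rational(-6, 5), Rational(13, 5)), Pow(W, -1))) = Mul(-3, Mul(Rational(7, 5), Pow(W, -1))) = Mul(Rational(-21, 5), Pow(W, -1)))
J = Rational(1, 35519) (J = Pow(Add(45072, -9553), -1) = Pow(35519, -1) = Rational(1, 35519) ≈ 2.8154e-5)
Add(J, Function('Z')(-36)) = Add(Rational(1, 35519), Mul(Rational(-21, 5), Pow(-36, -1))) = Add(Rational(1, 35519), Mul(Rational(-21, 5), Rational(-1, 36))) = Add(Rational(1, 35519), Rational(7, 60)) = Rational(248693, 2131140)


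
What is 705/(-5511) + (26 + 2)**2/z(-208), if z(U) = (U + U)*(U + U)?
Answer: -2451747/19868992 ≈ -0.12340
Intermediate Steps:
z(U) = 4*U**2 (z(U) = (2*U)*(2*U) = 4*U**2)
705/(-5511) + (26 + 2)**2/z(-208) = 705/(-5511) + (26 + 2)**2/((4*(-208)**2)) = 705*(-1/5511) + 28**2/((4*43264)) = -235/1837 + 784/173056 = -235/1837 + 784*(1/173056) = -235/1837 + 49/10816 = -2451747/19868992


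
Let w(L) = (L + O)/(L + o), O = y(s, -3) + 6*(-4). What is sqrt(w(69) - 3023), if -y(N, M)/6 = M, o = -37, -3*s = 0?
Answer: I*sqrt(193346)/8 ≈ 54.964*I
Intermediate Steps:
s = 0 (s = -1/3*0 = 0)
y(N, M) = -6*M
O = -6 (O = -6*(-3) + 6*(-4) = 18 - 24 = -6)
w(L) = (-6 + L)/(-37 + L) (w(L) = (L - 6)/(L - 37) = (-6 + L)/(-37 + L))
sqrt(w(69) - 3023) = sqrt((-6 + 69)/(-37 + 69) - 3023) = sqrt(63/32 - 3023) = sqrt(-96673/32) = I*sqrt(193346)/8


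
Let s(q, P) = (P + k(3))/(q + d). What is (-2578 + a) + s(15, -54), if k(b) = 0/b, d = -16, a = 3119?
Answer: 595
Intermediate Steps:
k(b) = 0
s(q, P) = P/(-16 + q) (s(q, P) = (P + 0)/(q - 16) = P/(-16 + q))
(-2578 + a) + s(15, -54) = (-2578 + 3119) - 54/(-16 + 15) = 541 - 54/(-1) = 541 - 54*(-1) = 541 + 54 = 595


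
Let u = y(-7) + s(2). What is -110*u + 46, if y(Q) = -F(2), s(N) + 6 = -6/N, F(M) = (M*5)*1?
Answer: 2136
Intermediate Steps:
F(M) = 5*M (F(M) = (5*M)*1 = 5*M)
s(N) = -6 - 6/N
y(Q) = -10 (y(Q) = -5*2 = -1*10 = -10)
u = -19 (u = -10 + (-6 - 6/2) = -10 + (-6 - 6*½) = -10 + (-6 - 3) = -10 - 9 = -19)
-110*u + 46 = -110*(-19) + 46 = 2090 + 46 = 2136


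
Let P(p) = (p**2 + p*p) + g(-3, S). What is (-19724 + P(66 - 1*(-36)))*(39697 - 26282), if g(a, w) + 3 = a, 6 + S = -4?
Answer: 14461370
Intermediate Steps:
S = -10 (S = -6 - 4 = -10)
g(a, w) = -3 + a
P(p) = -6 + 2*p**2 (P(p) = (p**2 + p*p) + (-3 - 3) = (p**2 + p**2) - 6 = 2*p**2 - 6 = -6 + 2*p**2)
(-19724 + P(66 - 1*(-36)))*(39697 - 26282) = (-19724 + (-6 + 2*(66 - 1*(-36))**2))*(39697 - 26282) = (-19724 + (-6 + 2*(66 + 36)**2))*13415 = (-19724 + (-6 + 2*102**2))*13415 = (-19724 + (-6 + 2*10404))*13415 = (-19724 + (-6 + 20808))*13415 = (-19724 + 20802)*13415 = 1078*13415 = 14461370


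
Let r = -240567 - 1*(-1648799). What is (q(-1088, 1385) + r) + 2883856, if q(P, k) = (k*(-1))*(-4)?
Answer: 4297628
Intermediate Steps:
q(P, k) = 4*k (q(P, k) = -k*(-4) = 4*k)
r = 1408232 (r = -240567 + 1648799 = 1408232)
(q(-1088, 1385) + r) + 2883856 = (4*1385 + 1408232) + 2883856 = (5540 + 1408232) + 2883856 = 1413772 + 2883856 = 4297628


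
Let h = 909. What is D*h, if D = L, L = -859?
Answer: -780831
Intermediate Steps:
D = -859
D*h = -859*909 = -780831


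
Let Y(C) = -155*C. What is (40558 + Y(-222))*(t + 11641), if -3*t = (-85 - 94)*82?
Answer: 3718487768/3 ≈ 1.2395e+9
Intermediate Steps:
t = 14678/3 (t = -(-85 - 94)*82/3 = -(-179)*82/3 = -⅓*(-14678) = 14678/3 ≈ 4892.7)
(40558 + Y(-222))*(t + 11641) = (40558 - 155*(-222))*(14678/3 + 11641) = (40558 + 34410)*(49601/3) = 74968*(49601/3) = 3718487768/3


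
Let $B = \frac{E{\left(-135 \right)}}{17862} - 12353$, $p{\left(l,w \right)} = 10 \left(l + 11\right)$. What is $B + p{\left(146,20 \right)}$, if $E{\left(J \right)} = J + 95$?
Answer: $- \frac{96302993}{8931} \approx -10783.0$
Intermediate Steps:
$E{\left(J \right)} = 95 + J$
$p{\left(l,w \right)} = 110 + 10 l$ ($p{\left(l,w \right)} = 10 \left(11 + l\right) = 110 + 10 l$)
$B = - \frac{110324663}{8931}$ ($B = \frac{95 - 135}{17862} - 12353 = \left(-40\right) \frac{1}{17862} - 12353 = - \frac{20}{8931} - 12353 = - \frac{110324663}{8931} \approx -12353.0$)
$B + p{\left(146,20 \right)} = - \frac{110324663}{8931} + \left(110 + 10 \cdot 146\right) = - \frac{110324663}{8931} + \left(110 + 1460\right) = - \frac{110324663}{8931} + 1570 = - \frac{96302993}{8931}$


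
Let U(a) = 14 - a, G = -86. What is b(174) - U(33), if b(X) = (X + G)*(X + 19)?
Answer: 17003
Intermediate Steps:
b(X) = (-86 + X)*(19 + X) (b(X) = (X - 86)*(X + 19) = (-86 + X)*(19 + X))
b(174) - U(33) = (-1634 + 174**2 - 67*174) - (14 - 1*33) = (-1634 + 30276 - 11658) - (14 - 33) = 16984 - 1*(-19) = 16984 + 19 = 17003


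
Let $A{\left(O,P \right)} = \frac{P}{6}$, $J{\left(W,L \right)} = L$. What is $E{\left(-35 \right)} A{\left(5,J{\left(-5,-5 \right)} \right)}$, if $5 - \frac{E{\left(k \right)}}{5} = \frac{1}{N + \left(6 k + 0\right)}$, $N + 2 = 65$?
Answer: $- \frac{9200}{441} \approx -20.862$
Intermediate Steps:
$N = 63$ ($N = -2 + 65 = 63$)
$A{\left(O,P \right)} = \frac{P}{6}$ ($A{\left(O,P \right)} = P \frac{1}{6} = \frac{P}{6}$)
$E{\left(k \right)} = 25 - \frac{5}{63 + 6 k}$ ($E{\left(k \right)} = 25 - \frac{5}{63 + \left(6 k + 0\right)} = 25 - \frac{5}{63 + 6 k}$)
$E{\left(-35 \right)} A{\left(5,J{\left(-5,-5 \right)} \right)} = \frac{10 \left(157 + 15 \left(-35\right)\right)}{3 \left(21 + 2 \left(-35\right)\right)} \frac{1}{6} \left(-5\right) = \frac{10 \left(157 - 525\right)}{3 \left(21 - 70\right)} \left(- \frac{5}{6}\right) = \frac{10}{3} \frac{1}{-49} \left(-368\right) \left(- \frac{5}{6}\right) = \frac{10}{3} \left(- \frac{1}{49}\right) \left(-368\right) \left(- \frac{5}{6}\right) = \frac{3680}{147} \left(- \frac{5}{6}\right) = - \frac{9200}{441}$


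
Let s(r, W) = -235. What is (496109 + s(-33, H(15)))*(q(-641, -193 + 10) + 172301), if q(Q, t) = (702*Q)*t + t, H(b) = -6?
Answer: 40918939332176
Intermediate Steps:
q(Q, t) = t + 702*Q*t (q(Q, t) = 702*Q*t + t = t + 702*Q*t)
(496109 + s(-33, H(15)))*(q(-641, -193 + 10) + 172301) = (496109 - 235)*((-193 + 10)*(1 + 702*(-641)) + 172301) = 495874*(-183*(1 - 449982) + 172301) = 495874*(-183*(-449981) + 172301) = 495874*(82346523 + 172301) = 495874*82518824 = 40918939332176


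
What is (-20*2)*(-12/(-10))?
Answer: -48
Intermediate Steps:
(-20*2)*(-12/(-10)) = -(-480)*(-1)/10 = -40*6/5 = -48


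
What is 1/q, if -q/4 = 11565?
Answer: -1/46260 ≈ -2.1617e-5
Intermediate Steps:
q = -46260 (q = -4*11565 = -46260)
1/q = 1/(-46260) = -1/46260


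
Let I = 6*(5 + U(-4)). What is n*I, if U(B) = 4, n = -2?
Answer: -108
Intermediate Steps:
I = 54 (I = 6*(5 + 4) = 6*9 = 54)
n*I = -2*54 = -108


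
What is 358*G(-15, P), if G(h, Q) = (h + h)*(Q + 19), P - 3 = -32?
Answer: 107400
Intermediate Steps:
P = -29 (P = 3 - 32 = -29)
G(h, Q) = 2*h*(19 + Q) (G(h, Q) = (2*h)*(19 + Q) = 2*h*(19 + Q))
358*G(-15, P) = 358*(2*(-15)*(19 - 29)) = 358*(2*(-15)*(-10)) = 358*300 = 107400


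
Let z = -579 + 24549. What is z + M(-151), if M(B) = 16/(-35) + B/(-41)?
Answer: 34401579/1435 ≈ 23973.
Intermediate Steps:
z = 23970
M(B) = -16/35 - B/41 (M(B) = 16*(-1/35) + B*(-1/41) = -16/35 - B/41)
z + M(-151) = 23970 + (-16/35 - 1/41*(-151)) = 23970 + (-16/35 + 151/41) = 23970 + 4629/1435 = 34401579/1435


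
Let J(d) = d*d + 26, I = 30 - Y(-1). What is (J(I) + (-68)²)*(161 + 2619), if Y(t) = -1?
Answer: 15598580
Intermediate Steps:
I = 31 (I = 30 - 1*(-1) = 30 + 1 = 31)
J(d) = 26 + d² (J(d) = d² + 26 = 26 + d²)
(J(I) + (-68)²)*(161 + 2619) = ((26 + 31²) + (-68)²)*(161 + 2619) = ((26 + 961) + 4624)*2780 = (987 + 4624)*2780 = 5611*2780 = 15598580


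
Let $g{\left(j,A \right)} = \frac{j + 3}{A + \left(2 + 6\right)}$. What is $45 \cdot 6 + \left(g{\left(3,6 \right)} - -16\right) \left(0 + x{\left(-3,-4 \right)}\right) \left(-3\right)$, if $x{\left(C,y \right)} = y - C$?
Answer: $\frac{2235}{7} \approx 319.29$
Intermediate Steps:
$g{\left(j,A \right)} = \frac{3 + j}{8 + A}$ ($g{\left(j,A \right)} = \frac{3 + j}{A + 8} = \frac{3 + j}{8 + A}$)
$45 \cdot 6 + \left(g{\left(3,6 \right)} - -16\right) \left(0 + x{\left(-3,-4 \right)}\right) \left(-3\right) = 45 \cdot 6 + \left(\frac{3 + 3}{8 + 6} - -16\right) \left(0 - 1\right) \left(-3\right) = 270 + \left(\frac{1}{14} \cdot 6 + 16\right) \left(0 + \left(-4 + 3\right)\right) \left(-3\right) = 270 + \left(\frac{1}{14} \cdot 6 + 16\right) \left(0 - 1\right) \left(-3\right) = 270 + \left(\frac{3}{7} + 16\right) \left(\left(-1\right) \left(-3\right)\right) = 270 + \frac{115}{7} \cdot 3 = 270 + \frac{345}{7} = \frac{2235}{7}$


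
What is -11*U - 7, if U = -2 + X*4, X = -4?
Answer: 191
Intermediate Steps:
U = -18 (U = -2 - 4*4 = -2 - 16 = -18)
-11*U - 7 = -11*(-18) - 7 = 198 - 7 = 191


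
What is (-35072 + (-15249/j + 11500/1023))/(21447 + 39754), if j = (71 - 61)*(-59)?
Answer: -21146022313/36939087570 ≈ -0.57246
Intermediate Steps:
j = -590 (j = 10*(-59) = -590)
(-35072 + (-15249/j + 11500/1023))/(21447 + 39754) = (-35072 + (-15249/(-590) + 11500/1023))/(21447 + 39754) = (-35072 + (-15249*(-1/590) + 11500*(1/1023)))/61201 = (-35072 + (15249/590 + 11500/1023))*(1/61201) = (-35072 + 22384727/603570)*(1/61201) = -21146022313/603570*1/61201 = -21146022313/36939087570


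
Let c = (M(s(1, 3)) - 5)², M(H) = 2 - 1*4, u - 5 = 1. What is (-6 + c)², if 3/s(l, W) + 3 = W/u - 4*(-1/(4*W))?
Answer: 1849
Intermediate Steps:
u = 6 (u = 5 + 1 = 6)
s(l, W) = 3/(-3 + 1/W + W/6) (s(l, W) = 3/(-3 + (W/6 - 4*(-1/(4*W)))) = 3/(-3 + (W*(⅙) - (-1)/W)) = 3/(-3 + (W/6 + 1/W)) = 3/(-3 + (1/W + W/6)) = 3/(-3 + 1/W + W/6))
M(H) = -2 (M(H) = 2 - 4 = -2)
c = 49 (c = (-2 - 5)² = (-7)² = 49)
(-6 + c)² = (-6 + 49)² = 43² = 1849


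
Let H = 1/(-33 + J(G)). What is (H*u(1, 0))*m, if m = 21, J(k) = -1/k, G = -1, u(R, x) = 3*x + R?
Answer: -21/32 ≈ -0.65625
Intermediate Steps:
u(R, x) = R + 3*x
H = -1/32 (H = 1/(-33 - 1/(-1)) = 1/(-33 - 1*(-1)) = 1/(-33 + 1) = 1/(-32) = -1/32 ≈ -0.031250)
(H*u(1, 0))*m = -(1 + 3*0)/32*21 = -(1 + 0)/32*21 = -1/32*1*21 = -1/32*21 = -21/32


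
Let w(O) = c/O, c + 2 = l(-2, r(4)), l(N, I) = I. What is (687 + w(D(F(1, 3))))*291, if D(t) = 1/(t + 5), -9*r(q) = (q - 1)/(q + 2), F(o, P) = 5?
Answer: 581806/3 ≈ 1.9394e+5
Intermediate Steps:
r(q) = -(-1 + q)/(9*(2 + q)) (r(q) = -(q - 1)/(9*(q + 2)) = -(-1 + q)/(9*(2 + q)))
D(t) = 1/(5 + t)
c = -37/18 (c = -2 + (1 - 1*4)/(9*(2 + 4)) = -2 + (⅑)*(1 - 4)/6 = -2 + (⅑)*(⅙)*(-3) = -2 - 1/18 = -37/18 ≈ -2.0556)
w(O) = -37/(18*O)
(687 + w(D(F(1, 3))))*291 = (687 - 37/(18*(1/(5 + 5))))*291 = (687 - 37/(18*(1/10)))*291 = (687 - 37/(18*⅒))*291 = (687 - 37/18*10)*291 = (687 - 185/9)*291 = (5998/9)*291 = 581806/3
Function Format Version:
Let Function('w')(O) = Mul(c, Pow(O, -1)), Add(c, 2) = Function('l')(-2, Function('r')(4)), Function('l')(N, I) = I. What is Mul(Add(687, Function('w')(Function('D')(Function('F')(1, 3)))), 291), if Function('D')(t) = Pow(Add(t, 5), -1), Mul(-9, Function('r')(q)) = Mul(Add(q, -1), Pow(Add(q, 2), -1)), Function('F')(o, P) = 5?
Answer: Rational(581806, 3) ≈ 1.9394e+5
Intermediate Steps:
Function('r')(q) = Mul(Rational(-1, 9), Pow(Add(2, q), -1), Add(-1, q)) (Function('r')(q) = Mul(Rational(-1, 9), Mul(Add(q, -1), Pow(Add(q, 2), -1))) = Mul(Rational(-1, 9), Mul(Add(-1, q), Pow(Add(2, q), -1))) = Mul(Rational(-1, 9), Mul(Pow(Add(2, q), -1), Add(-1, q))) = Mul(Rational(-1, 9), Pow(Add(2, q), -1), Add(-1, q)))
Function('D')(t) = Pow(Add(5, t), -1)
c = Rational(-37, 18) (c = Add(-2, Mul(Rational(1, 9), Pow(Add(2, 4), -1), Add(1, Mul(-1, 4)))) = Add(-2, Mul(Rational(1, 9), Pow(6, -1), Add(1, -4))) = Add(-2, Mul(Rational(1, 9), Rational(1, 6), -3)) = Add(-2, Rational(-1, 18)) = Rational(-37, 18) ≈ -2.0556)
Function('w')(O) = Mul(Rational(-37, 18), Pow(O, -1))
Mul(Add(687, Function('w')(Function('D')(Function('F')(1, 3)))), 291) = Mul(Add(687, Mul(Rational(-37, 18), Pow(Pow(Add(5, 5), -1), -1))), 291) = Mul(Add(687, Mul(Rational(-37, 18), Pow(Pow(10, -1), -1))), 291) = Mul(Add(687, Mul(Rational(-37, 18), Pow(Rational(1, 10), -1))), 291) = Mul(Add(687, Mul(Rational(-37, 18), 10)), 291) = Mul(Add(687, Rational(-185, 9)), 291) = Mul(Rational(5998, 9), 291) = Rational(581806, 3)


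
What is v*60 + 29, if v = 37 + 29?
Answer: 3989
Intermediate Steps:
v = 66
v*60 + 29 = 66*60 + 29 = 3960 + 29 = 3989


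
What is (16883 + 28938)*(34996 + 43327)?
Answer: 3588838183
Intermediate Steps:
(16883 + 28938)*(34996 + 43327) = 45821*78323 = 3588838183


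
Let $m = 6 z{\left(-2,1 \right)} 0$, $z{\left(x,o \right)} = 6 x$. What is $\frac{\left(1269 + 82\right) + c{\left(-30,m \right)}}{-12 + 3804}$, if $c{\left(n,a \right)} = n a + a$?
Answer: $\frac{1351}{3792} \approx 0.35628$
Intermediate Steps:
$m = 0$ ($m = 6 \cdot 6 \left(-2\right) 0 = 6 \left(-12\right) 0 = \left(-72\right) 0 = 0$)
$c{\left(n,a \right)} = a + a n$ ($c{\left(n,a \right)} = a n + a = a + a n$)
$\frac{\left(1269 + 82\right) + c{\left(-30,m \right)}}{-12 + 3804} = \frac{\left(1269 + 82\right) + 0 \left(1 - 30\right)}{-12 + 3804} = \frac{1351 + 0 \left(-29\right)}{3792} = \left(1351 + 0\right) \frac{1}{3792} = 1351 \cdot \frac{1}{3792} = \frac{1351}{3792}$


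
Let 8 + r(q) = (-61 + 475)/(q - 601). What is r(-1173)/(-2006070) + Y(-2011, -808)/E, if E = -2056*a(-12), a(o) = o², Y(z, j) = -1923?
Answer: 63405884453/9755769837440 ≈ 0.0064993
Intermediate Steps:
r(q) = -8 + 414/(-601 + q) (r(q) = -8 + (-61 + 475)/(q - 601) = -8 + 414/(-601 + q))
E = -296064 (E = -2056*(-12)² = -2056*144 = -296064)
r(-1173)/(-2006070) + Y(-2011, -808)/E = (2*(2611 - 4*(-1173))/(-601 - 1173))/(-2006070) - 1923/(-296064) = (2*(2611 + 4692)/(-1774))*(-1/2006070) - 1923*(-1/296064) = (2*(-1/1774)*7303)*(-1/2006070) + 641/98688 = -7303/887*(-1/2006070) + 641/98688 = 7303/1779384090 + 641/98688 = 63405884453/9755769837440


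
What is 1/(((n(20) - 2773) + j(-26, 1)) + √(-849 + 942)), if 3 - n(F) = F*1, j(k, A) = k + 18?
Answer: -2798/7828711 - √93/7828711 ≈ -0.00035863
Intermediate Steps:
j(k, A) = 18 + k
n(F) = 3 - F
1/(((n(20) - 2773) + j(-26, 1)) + √(-849 + 942)) = 1/((((3 - 1*20) - 2773) + (18 - 26)) + √(-849 + 942)) = 1/((((3 - 20) - 2773) - 8) + √93) = 1/(((-17 - 2773) - 8) + √93) = 1/((-2790 - 8) + √93) = 1/(-2798 + √93)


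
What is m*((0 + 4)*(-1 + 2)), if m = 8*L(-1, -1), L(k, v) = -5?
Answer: -160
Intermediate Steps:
m = -40 (m = 8*(-5) = -40)
m*((0 + 4)*(-1 + 2)) = -40*(0 + 4)*(-1 + 2) = -160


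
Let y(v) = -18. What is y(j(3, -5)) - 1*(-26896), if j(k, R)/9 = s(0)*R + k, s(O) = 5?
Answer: 26878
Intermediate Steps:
j(k, R) = 9*k + 45*R (j(k, R) = 9*(5*R + k) = 9*(k + 5*R) = 9*k + 45*R)
y(j(3, -5)) - 1*(-26896) = -18 - 1*(-26896) = -18 + 26896 = 26878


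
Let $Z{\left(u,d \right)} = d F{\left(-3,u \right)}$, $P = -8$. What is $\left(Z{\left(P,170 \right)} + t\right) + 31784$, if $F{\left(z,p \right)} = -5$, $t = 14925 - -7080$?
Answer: $52939$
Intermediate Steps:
$t = 22005$ ($t = 14925 + 7080 = 22005$)
$Z{\left(u,d \right)} = - 5 d$ ($Z{\left(u,d \right)} = d \left(-5\right) = - 5 d$)
$\left(Z{\left(P,170 \right)} + t\right) + 31784 = \left(\left(-5\right) 170 + 22005\right) + 31784 = \left(-850 + 22005\right) + 31784 = 21155 + 31784 = 52939$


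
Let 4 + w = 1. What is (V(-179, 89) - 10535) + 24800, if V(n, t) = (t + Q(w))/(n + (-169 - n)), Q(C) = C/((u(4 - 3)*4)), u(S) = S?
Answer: 9642787/676 ≈ 14264.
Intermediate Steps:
w = -3 (w = -4 + 1 = -3)
Q(C) = C/4 (Q(C) = C/(((4 - 3)*4)) = C/((1*4)) = C/4)
V(n, t) = 3/676 - t/169 (V(n, t) = (t + (¼)*(-3))/(n + (-169 - n)) = (t - ¾)/(-169) = (-¾ + t)*(-1/169) = 3/676 - t/169)
(V(-179, 89) - 10535) + 24800 = ((3/676 - 1/169*89) - 10535) + 24800 = ((3/676 - 89/169) - 10535) + 24800 = (-353/676 - 10535) + 24800 = -7122013/676 + 24800 = 9642787/676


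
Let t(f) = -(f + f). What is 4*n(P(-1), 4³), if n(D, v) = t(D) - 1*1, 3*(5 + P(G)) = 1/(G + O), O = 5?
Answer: 106/3 ≈ 35.333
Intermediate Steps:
t(f) = -2*f
P(G) = -5 + 1/(3*(5 + G)) (P(G) = -5 + 1/(3*(G + 5)) = -5 + 1/(3*(5 + G)))
n(D, v) = -1 - 2*D (n(D, v) = -2*D - 1*1 = -2*D - 1 = -1 - 2*D)
4*n(P(-1), 4³) = 4*(-1 - 2*(-74 - 15*(-1))/(3*(5 - 1))) = 4*(-1 - 2*(-74 + 15)/(3*4)) = 4*(-1 - 2*(-59)/(3*4)) = 4*(-1 - 2*(-59/12)) = 4*(-1 + 59/6) = 4*(53/6) = 106/3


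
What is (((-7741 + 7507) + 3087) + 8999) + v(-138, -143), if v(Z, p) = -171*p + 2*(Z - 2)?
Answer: 36025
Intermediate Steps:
v(Z, p) = -4 - 171*p + 2*Z (v(Z, p) = -171*p + 2*(-2 + Z) = -171*p + (-4 + 2*Z) = -4 - 171*p + 2*Z)
(((-7741 + 7507) + 3087) + 8999) + v(-138, -143) = (((-7741 + 7507) + 3087) + 8999) + (-4 - 171*(-143) + 2*(-138)) = ((-234 + 3087) + 8999) + (-4 + 24453 - 276) = (2853 + 8999) + 24173 = 11852 + 24173 = 36025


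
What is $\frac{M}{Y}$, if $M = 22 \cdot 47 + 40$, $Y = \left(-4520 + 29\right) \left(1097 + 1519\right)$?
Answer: $- \frac{179}{1958076} \approx -9.1416 \cdot 10^{-5}$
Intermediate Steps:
$Y = -11748456$ ($Y = \left(-4491\right) 2616 = -11748456$)
$M = 1074$ ($M = 1034 + 40 = 1074$)
$\frac{M}{Y} = \frac{1074}{-11748456} = 1074 \left(- \frac{1}{11748456}\right) = - \frac{179}{1958076}$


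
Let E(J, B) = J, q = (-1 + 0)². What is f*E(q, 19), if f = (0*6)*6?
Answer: 0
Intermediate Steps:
q = 1 (q = (-1)² = 1)
f = 0 (f = 0*6 = 0)
f*E(q, 19) = 0*1 = 0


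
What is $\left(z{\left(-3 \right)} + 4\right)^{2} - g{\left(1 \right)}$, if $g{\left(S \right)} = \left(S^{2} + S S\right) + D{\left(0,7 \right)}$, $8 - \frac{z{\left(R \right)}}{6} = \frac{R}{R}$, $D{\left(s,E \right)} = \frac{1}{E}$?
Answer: $\frac{14797}{7} \approx 2113.9$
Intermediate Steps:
$z{\left(R \right)} = 42$ ($z{\left(R \right)} = 48 - 6 \frac{R}{R} = 48 - 6 = 42$)
$g{\left(S \right)} = \frac{1}{7} + 2 S^{2}$ ($g{\left(S \right)} = \left(S^{2} + S S\right) + \frac{1}{7} = \left(S^{2} + S^{2}\right) + \frac{1}{7} = 2 S^{2} + \frac{1}{7} = \frac{1}{7} + 2 S^{2}$)
$\left(z{\left(-3 \right)} + 4\right)^{2} - g{\left(1 \right)} = \left(42 + 4\right)^{2} - \left(\frac{1}{7} + 2 \cdot 1^{2}\right) = 46^{2} - \left(\frac{1}{7} + 2 \cdot 1\right) = 2116 - \left(\frac{1}{7} + 2\right) = 2116 - \frac{15}{7} = \frac{14797}{7}$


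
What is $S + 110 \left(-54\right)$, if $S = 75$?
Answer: $-5865$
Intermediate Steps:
$S + 110 \left(-54\right) = 75 + 110 \left(-54\right) = 75 - 5940 = -5865$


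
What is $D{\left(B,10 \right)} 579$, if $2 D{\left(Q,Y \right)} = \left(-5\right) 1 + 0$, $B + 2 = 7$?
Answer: $- \frac{2895}{2} \approx -1447.5$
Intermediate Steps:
$B = 5$ ($B = -2 + 7 = 5$)
$D{\left(Q,Y \right)} = - \frac{5}{2}$ ($D{\left(Q,Y \right)} = \frac{\left(-5\right) 1 + 0}{2} = \frac{-5 + 0}{2} = \frac{1}{2} \left(-5\right) = - \frac{5}{2}$)
$D{\left(B,10 \right)} 579 = \left(- \frac{5}{2}\right) 579 = - \frac{2895}{2}$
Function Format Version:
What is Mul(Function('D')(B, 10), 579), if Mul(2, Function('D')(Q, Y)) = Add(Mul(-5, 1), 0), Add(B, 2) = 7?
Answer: Rational(-2895, 2) ≈ -1447.5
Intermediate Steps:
B = 5 (B = Add(-2, 7) = 5)
Function('D')(Q, Y) = Rational(-5, 2) (Function('D')(Q, Y) = Mul(Rational(1, 2), Add(Mul(-5, 1), 0)) = Mul(Rational(1, 2), Add(-5, 0)) = Mul(Rational(1, 2), -5) = Rational(-5, 2))
Mul(Function('D')(B, 10), 579) = Mul(Rational(-5, 2), 579) = Rational(-2895, 2)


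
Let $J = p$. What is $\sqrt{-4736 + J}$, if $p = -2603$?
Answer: $i \sqrt{7339} \approx 85.668 i$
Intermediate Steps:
$J = -2603$
$\sqrt{-4736 + J} = \sqrt{-4736 - 2603} = \sqrt{-7339} = i \sqrt{7339}$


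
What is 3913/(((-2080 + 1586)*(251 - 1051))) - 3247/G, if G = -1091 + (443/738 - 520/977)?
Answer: 14281674982723/4782469115200 ≈ 2.9863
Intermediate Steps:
G = -786590315/721026 (G = -1091 + (443*(1/738) - 520*1/977) = -1091 + (443/738 - 520/977) = -1091 + 49051/721026 = -786590315/721026 ≈ -1090.9)
3913/(((-2080 + 1586)*(251 - 1051))) - 3247/G = 3913/(((-2080 + 1586)*(251 - 1051))) - 3247/(-786590315/721026) = 3913/((-494*(-800))) - 3247*(-721026/786590315) = 3913/395200 + 2341171422/786590315 = 3913*(1/395200) + 2341171422/786590315 = 301/30400 + 2341171422/786590315 = 14281674982723/4782469115200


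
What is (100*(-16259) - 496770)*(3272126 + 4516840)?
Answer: -16533404459220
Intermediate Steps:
(100*(-16259) - 496770)*(3272126 + 4516840) = (-1625900 - 496770)*7788966 = -2122670*7788966 = -16533404459220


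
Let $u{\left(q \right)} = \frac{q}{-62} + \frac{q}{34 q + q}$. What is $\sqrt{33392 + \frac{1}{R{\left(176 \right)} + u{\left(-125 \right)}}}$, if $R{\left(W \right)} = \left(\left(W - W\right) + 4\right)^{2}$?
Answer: $\frac{\sqrt{51199058482098}}{39157} \approx 182.73$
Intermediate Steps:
$u{\left(q \right)} = \frac{1}{35} - \frac{q}{62}$ ($u{\left(q \right)} = q \left(- \frac{1}{62}\right) + \frac{q}{35 q} = - \frac{q}{62} + q \frac{1}{35 q} = - \frac{q}{62} + \frac{1}{35} = \frac{1}{35} - \frac{q}{62}$)
$R{\left(W \right)} = 16$ ($R{\left(W \right)} = \left(0 + 4\right)^{2} = 4^{2} = 16$)
$\sqrt{33392 + \frac{1}{R{\left(176 \right)} + u{\left(-125 \right)}}} = \sqrt{33392 + \frac{1}{16 + \left(\frac{1}{35} - - \frac{125}{62}\right)}} = \sqrt{33392 + \frac{1}{16 + \left(\frac{1}{35} + \frac{125}{62}\right)}} = \sqrt{33392 + \frac{1}{16 + \frac{4437}{2170}}} = \sqrt{33392 + \frac{1}{\frac{39157}{2170}}} = \sqrt{33392 + \frac{2170}{39157}} = \sqrt{\frac{1307532714}{39157}} = \frac{\sqrt{51199058482098}}{39157}$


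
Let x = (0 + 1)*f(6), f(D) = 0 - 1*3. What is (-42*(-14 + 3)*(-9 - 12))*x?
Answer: 29106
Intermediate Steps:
f(D) = -3 (f(D) = 0 - 3 = -3)
x = -3 (x = (0 + 1)*(-3) = 1*(-3) = -3)
(-42*(-14 + 3)*(-9 - 12))*x = -42*(-14 + 3)*(-9 - 12)*(-3) = -(-462)*(-21)*(-3) = -42*231*(-3) = -9702*(-3) = 29106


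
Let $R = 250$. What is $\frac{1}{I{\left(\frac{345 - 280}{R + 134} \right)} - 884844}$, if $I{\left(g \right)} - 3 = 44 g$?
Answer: $- \frac{96}{84944021} \approx -1.1302 \cdot 10^{-6}$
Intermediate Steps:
$I{\left(g \right)} = 3 + 44 g$
$\frac{1}{I{\left(\frac{345 - 280}{R + 134} \right)} - 884844} = \frac{1}{\left(3 + 44 \frac{345 - 280}{250 + 134}\right) - 884844} = \frac{1}{\left(3 + 44 \cdot \frac{65}{384}\right) - 884844} = \frac{1}{\left(3 + \frac{715}{96}\right) - 884844} = \frac{1}{\frac{1003}{96} - 884844} = \frac{1}{- \frac{84944021}{96}} = - \frac{96}{84944021}$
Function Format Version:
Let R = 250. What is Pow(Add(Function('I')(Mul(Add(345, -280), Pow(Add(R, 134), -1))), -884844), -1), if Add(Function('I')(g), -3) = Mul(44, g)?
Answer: Rational(-96, 84944021) ≈ -1.1302e-6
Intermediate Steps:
Function('I')(g) = Add(3, Mul(44, g))
Pow(Add(Function('I')(Mul(Add(345, -280), Pow(Add(R, 134), -1))), -884844), -1) = Pow(Add(Add(3, Mul(44, Mul(Add(345, -280), Pow(Add(250, 134), -1)))), -884844), -1) = Pow(Add(Add(3, Mul(44, Mul(65, Pow(384, -1)))), -884844), -1) = Pow(Add(Add(3, Mul(44, Mul(65, Rational(1, 384)))), -884844), -1) = Pow(Add(Add(3, Mul(44, Rational(65, 384))), -884844), -1) = Pow(Add(Add(3, Rational(715, 96)), -884844), -1) = Pow(Add(Rational(1003, 96), -884844), -1) = Pow(Rational(-84944021, 96), -1) = Rational(-96, 84944021)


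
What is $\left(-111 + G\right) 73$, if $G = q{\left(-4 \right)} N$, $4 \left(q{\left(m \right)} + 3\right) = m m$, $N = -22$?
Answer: $-9709$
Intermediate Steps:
$q{\left(m \right)} = -3 + \frac{m^{2}}{4}$ ($q{\left(m \right)} = -3 + \frac{m m}{4} = -3 + \frac{m^{2}}{4}$)
$G = -22$ ($G = \left(-3 + \frac{\left(-4\right)^{2}}{4}\right) \left(-22\right) = \left(-3 + \frac{1}{4} \cdot 16\right) \left(-22\right) = \left(-3 + 4\right) \left(-22\right) = 1 \left(-22\right) = -22$)
$\left(-111 + G\right) 73 = \left(-111 - 22\right) 73 = \left(-133\right) 73 = -9709$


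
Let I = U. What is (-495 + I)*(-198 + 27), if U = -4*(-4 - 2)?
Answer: 80541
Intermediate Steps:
U = 24 (U = -4*(-6) = 24)
I = 24
(-495 + I)*(-198 + 27) = (-495 + 24)*(-198 + 27) = -471*(-171) = 80541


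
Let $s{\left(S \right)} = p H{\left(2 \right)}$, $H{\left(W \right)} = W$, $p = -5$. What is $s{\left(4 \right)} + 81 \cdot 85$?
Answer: $6875$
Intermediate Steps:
$s{\left(S \right)} = -10$ ($s{\left(S \right)} = \left(-5\right) 2 = -10$)
$s{\left(4 \right)} + 81 \cdot 85 = -10 + 81 \cdot 85 = -10 + 6885 = 6875$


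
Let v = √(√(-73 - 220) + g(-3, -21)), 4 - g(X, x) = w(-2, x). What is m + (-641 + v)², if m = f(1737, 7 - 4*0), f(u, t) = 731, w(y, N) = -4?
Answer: 731 + (641 - √(8 + I*√293))² ≈ 4.0692e+5 - 2975.0*I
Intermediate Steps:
g(X, x) = 8 (g(X, x) = 4 - 1*(-4) = 4 + 4 = 8)
m = 731
v = √(8 + I*√293) (v = √(√(-73 - 220) + 8) = √(√(-293) + 8) = √(I*√293 + 8) = √(8 + I*√293) ≈ 3.667 + 2.3339*I)
m + (-641 + v)² = 731 + (-641 + √(8 + I*√293))²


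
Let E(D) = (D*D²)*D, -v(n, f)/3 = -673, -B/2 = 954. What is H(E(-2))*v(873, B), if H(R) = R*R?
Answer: 516864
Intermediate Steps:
B = -1908 (B = -2*954 = -1908)
v(n, f) = 2019 (v(n, f) = -3*(-673) = 2019)
E(D) = D⁴ (E(D) = D³*D = D⁴)
H(R) = R²
H(E(-2))*v(873, B) = ((-2)⁴)²*2019 = 16²*2019 = 256*2019 = 516864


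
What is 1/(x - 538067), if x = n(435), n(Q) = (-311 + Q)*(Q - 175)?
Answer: -1/505827 ≈ -1.9770e-6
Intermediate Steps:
n(Q) = (-311 + Q)*(-175 + Q)
x = 32240 (x = 54425 + 435² - 486*435 = 54425 + 189225 - 211410 = 32240)
1/(x - 538067) = 1/(32240 - 538067) = 1/(-505827) = -1/505827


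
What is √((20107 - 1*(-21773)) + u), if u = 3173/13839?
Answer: √8020814442627/13839 ≈ 204.65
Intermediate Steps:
u = 3173/13839 (u = 3173*(1/13839) = 3173/13839 ≈ 0.22928)
√((20107 - 1*(-21773)) + u) = √((20107 - 1*(-21773)) + 3173/13839) = √((20107 + 21773) + 3173/13839) = √(41880 + 3173/13839) = √(579580493/13839) = √8020814442627/13839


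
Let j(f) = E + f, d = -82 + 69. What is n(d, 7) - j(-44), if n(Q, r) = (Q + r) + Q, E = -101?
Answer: 126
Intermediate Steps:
d = -13
j(f) = -101 + f
n(Q, r) = r + 2*Q
n(d, 7) - j(-44) = (7 + 2*(-13)) - (-101 - 44) = (7 - 26) - 1*(-145) = -19 + 145 = 126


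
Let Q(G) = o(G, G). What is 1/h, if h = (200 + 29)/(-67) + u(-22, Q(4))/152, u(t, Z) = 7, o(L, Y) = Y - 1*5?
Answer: -10184/34339 ≈ -0.29657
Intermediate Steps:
o(L, Y) = -5 + Y (o(L, Y) = Y - 5 = -5 + Y)
Q(G) = -5 + G
h = -34339/10184 (h = (200 + 29)/(-67) + 7/152 = 229*(-1/67) + 7*(1/152) = -229/67 + 7/152 = -34339/10184 ≈ -3.3719)
1/h = 1/(-34339/10184) = -10184/34339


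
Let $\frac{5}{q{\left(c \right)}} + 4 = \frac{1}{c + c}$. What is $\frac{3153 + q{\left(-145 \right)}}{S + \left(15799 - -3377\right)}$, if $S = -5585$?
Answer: $\frac{3659183}{15779151} \approx 0.2319$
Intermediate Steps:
$q{\left(c \right)} = \frac{5}{-4 + \frac{1}{2 c}}$ ($q{\left(c \right)} = \frac{5}{-4 + \frac{1}{c + c}} = \frac{5}{-4 + \frac{1}{2 c}}$)
$\frac{3153 + q{\left(-145 \right)}}{S + \left(15799 - -3377\right)} = \frac{3153 - - \frac{1450}{-1 + 8 \left(-145\right)}}{-5585 + \left(15799 - -3377\right)} = \frac{3153 - - \frac{1450}{-1 - 1160}}{-5585 + \left(15799 + 3377\right)} = \frac{3153 - - \frac{1450}{-1161}}{-5585 + 19176} = \frac{3153 - \left(-1450\right) \left(- \frac{1}{1161}\right)}{13591} = \left(3153 - \frac{1450}{1161}\right) \frac{1}{13591} = \frac{3659183}{1161} \cdot \frac{1}{13591} = \frac{3659183}{15779151}$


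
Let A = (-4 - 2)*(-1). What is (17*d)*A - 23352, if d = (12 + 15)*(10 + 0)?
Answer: 4188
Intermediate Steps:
A = 6 (A = -6*(-1) = 6)
d = 270 (d = 27*10 = 270)
(17*d)*A - 23352 = (17*270)*6 - 23352 = 4590*6 - 23352 = 27540 - 23352 = 4188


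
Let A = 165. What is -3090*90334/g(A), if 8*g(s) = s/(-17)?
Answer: 2530797344/11 ≈ 2.3007e+8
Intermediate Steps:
g(s) = -s/136 (g(s) = (s/(-17))/8 = (s*(-1/17))/8 = (-s/17)/8 = -s/136)
-3090*90334/g(A) = -3090/(-1/136*165/90334) = -3090/((-165/136*1/90334)) = -3090/(-165/12285424) = -3090*(-12285424/165) = 2530797344/11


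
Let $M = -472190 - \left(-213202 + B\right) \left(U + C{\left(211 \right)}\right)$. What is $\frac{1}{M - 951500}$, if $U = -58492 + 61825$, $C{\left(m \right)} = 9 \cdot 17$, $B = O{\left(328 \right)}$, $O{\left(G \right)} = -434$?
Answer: $\frac{1}{743311406} \approx 1.3453 \cdot 10^{-9}$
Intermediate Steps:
$B = -434$
$C{\left(m \right)} = 153$
$U = 3333$
$M = 744262906$ ($M = -472190 - \left(-213202 - 434\right) \left(3333 + 153\right) = -472190 - \left(-213636\right) 3486 = -472190 - -744735096 = -472190 + 744735096 = 744262906$)
$\frac{1}{M - 951500} = \frac{1}{744262906 - 951500} = \frac{1}{743311406}$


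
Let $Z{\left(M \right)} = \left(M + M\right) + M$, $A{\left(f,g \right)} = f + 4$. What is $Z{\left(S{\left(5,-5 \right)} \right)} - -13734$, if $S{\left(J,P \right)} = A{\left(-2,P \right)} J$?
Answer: $13764$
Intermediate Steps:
$A{\left(f,g \right)} = 4 + f$
$S{\left(J,P \right)} = 2 J$ ($S{\left(J,P \right)} = \left(4 - 2\right) J = 2 J$)
$Z{\left(M \right)} = 3 M$ ($Z{\left(M \right)} = 2 M + M = 3 M$)
$Z{\left(S{\left(5,-5 \right)} \right)} - -13734 = 3 \cdot 2 \cdot 5 - -13734 = 3 \cdot 10 + 13734 = 30 + 13734 = 13764$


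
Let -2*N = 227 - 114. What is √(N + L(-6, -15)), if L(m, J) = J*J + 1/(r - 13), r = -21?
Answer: 4*√3043/17 ≈ 12.980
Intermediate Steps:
L(m, J) = -1/34 + J² (L(m, J) = J*J + 1/(-21 - 13) = J² + 1/(-34) = J² - 1/34 = -1/34 + J²)
N = -113/2 (N = -(227 - 114)/2 = -½*113 = -113/2 ≈ -56.500)
√(N + L(-6, -15)) = √(-113/2 + (-1/34 + (-15)²)) = √(-113/2 + (-1/34 + 225)) = √(-113/2 + 7649/34) = √(2864/17) = 4*√3043/17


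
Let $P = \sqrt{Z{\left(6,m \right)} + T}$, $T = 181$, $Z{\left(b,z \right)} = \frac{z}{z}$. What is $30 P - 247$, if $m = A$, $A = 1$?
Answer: $-247 + 30 \sqrt{182} \approx 157.72$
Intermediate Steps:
$m = 1$
$Z{\left(b,z \right)} = 1$
$P = \sqrt{182}$ ($P = \sqrt{1 + 181} = \sqrt{182} \approx 13.491$)
$30 P - 247 = 30 \sqrt{182} - 247 = -247 + 30 \sqrt{182}$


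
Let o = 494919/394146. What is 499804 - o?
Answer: 21888361385/43794 ≈ 4.9980e+5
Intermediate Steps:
o = 54991/43794 (o = 494919*(1/394146) = 54991/43794 ≈ 1.2557)
499804 - o = 499804 - 1*54991/43794 = 499804 - 54991/43794 = 21888361385/43794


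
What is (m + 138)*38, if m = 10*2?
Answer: 6004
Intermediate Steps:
m = 20
(m + 138)*38 = (20 + 138)*38 = 158*38 = 6004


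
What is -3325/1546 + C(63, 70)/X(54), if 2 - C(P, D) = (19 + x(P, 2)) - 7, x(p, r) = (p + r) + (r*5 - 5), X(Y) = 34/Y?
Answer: -3395885/26282 ≈ -129.21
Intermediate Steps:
x(p, r) = -5 + p + 6*r (x(p, r) = (p + r) + (5*r - 5) = (p + r) + (-5 + 5*r) = -5 + p + 6*r)
C(P, D) = -17 - P (C(P, D) = 2 - ((19 + (-5 + P + 6*2)) - 7) = 2 - ((19 + (-5 + P + 12)) - 7) = 2 - ((19 + (7 + P)) - 7) = 2 - ((26 + P) - 7) = 2 - (19 + P) = 2 + (-19 - P) = -17 - P)
-3325/1546 + C(63, 70)/X(54) = -3325/1546 + (-17 - 1*63)/((34/54)) = -3325*1/1546 + (-17 - 63)/((34*(1/54))) = -3325/1546 - 80/17/27 = -3325/1546 - 80*27/17 = -3325/1546 - 2160/17 = -3395885/26282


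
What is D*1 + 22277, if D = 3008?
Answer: 25285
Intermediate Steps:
D*1 + 22277 = 3008*1 + 22277 = 3008 + 22277 = 25285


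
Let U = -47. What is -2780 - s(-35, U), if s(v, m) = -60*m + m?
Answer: -5553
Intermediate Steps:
s(v, m) = -59*m
-2780 - s(-35, U) = -2780 - (-59)*(-47) = -2780 - 1*2773 = -2780 - 2773 = -5553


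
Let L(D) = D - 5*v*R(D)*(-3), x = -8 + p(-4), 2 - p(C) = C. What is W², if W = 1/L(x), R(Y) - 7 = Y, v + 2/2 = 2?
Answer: 1/5329 ≈ 0.00018765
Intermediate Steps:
v = 1 (v = -1 + 2 = 1)
R(Y) = 7 + Y
p(C) = 2 - C
x = -2 (x = -8 + (2 - 1*(-4)) = -8 + (2 + 4) = -8 + 6 = -2)
L(D) = 105 + 16*D (L(D) = D - 5*1*(7 + D)*(-3) = D - 5*(7 + D)*(-3) = D - 5*(-21 - 3*D) = D + (105 + 15*D) = 105 + 16*D)
W = 1/73 (W = 1/(105 + 16*(-2)) = 1/(105 - 32) = 1/73 ≈ 0.013699)
W² = (1/73)² = 1/5329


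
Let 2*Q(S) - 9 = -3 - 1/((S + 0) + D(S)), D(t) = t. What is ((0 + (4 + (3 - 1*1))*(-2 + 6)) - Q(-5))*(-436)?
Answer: -45671/5 ≈ -9134.2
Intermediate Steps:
Q(S) = 3 - 1/(4*S) (Q(S) = 9/2 + (-3 - 1/((S + 0) + S))/2 = 9/2 + (-3 - 1/(S + S))/2 = 9/2 + (-3 - 1/(2*S))/2 = 9/2 + (-3/2 - 1/(4*S)) = 3 - 1/(4*S))
((0 + (4 + (3 - 1*1))*(-2 + 6)) - Q(-5))*(-436) = ((0 + (4 + (3 - 1*1))*(-2 + 6)) - (3 - ¼/(-5)))*(-436) = ((0 + (4 + (3 - 1))*4) - (3 - ¼*(-⅕)))*(-436) = ((0 + (4 + 2)*4) - (3 + 1/20))*(-436) = ((0 + 6*4) - 1*61/20)*(-436) = ((0 + 24) - 61/20)*(-436) = (24 - 61/20)*(-436) = (419/20)*(-436) = -45671/5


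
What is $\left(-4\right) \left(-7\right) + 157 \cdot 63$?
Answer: $9919$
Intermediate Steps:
$\left(-4\right) \left(-7\right) + 157 \cdot 63 = 28 + 9891 = 9919$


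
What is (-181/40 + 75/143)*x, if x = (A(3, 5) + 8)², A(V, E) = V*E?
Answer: -12105107/5720 ≈ -2116.3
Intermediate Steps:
A(V, E) = E*V
x = 529 (x = (5*3 + 8)² = (15 + 8)² = 23² = 529)
(-181/40 + 75/143)*x = (-181/40 + 75/143)*529 = -22883/5720*529 = -12105107/5720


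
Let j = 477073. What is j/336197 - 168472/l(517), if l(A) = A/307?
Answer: -17388166115347/173813849 ≈ -1.0004e+5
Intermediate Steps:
l(A) = A/307 (l(A) = A*(1/307) = A/307)
j/336197 - 168472/l(517) = 477073/336197 - 168472/((1/307)*517) = 477073*(1/336197) - 168472/517/307 = 477073/336197 - 168472*307/517 = 477073/336197 - 51720904/517 = -17388166115347/173813849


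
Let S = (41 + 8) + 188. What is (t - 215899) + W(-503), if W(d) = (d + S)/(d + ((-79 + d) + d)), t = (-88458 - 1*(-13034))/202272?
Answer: -1083570908491/5018874 ≈ -2.1590e+5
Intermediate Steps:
t = -2357/6321 (t = (-88458 + 13034)*(1/202272) = -75424*1/202272 = -2357/6321 ≈ -0.37288)
S = 237 (S = 49 + 188 = 237)
W(d) = (237 + d)/(-79 + 3*d) (W(d) = (d + 237)/(d + ((-79 + d) + d)) = (237 + d)/(d + (-79 + 2*d)) = (237 + d)/(-79 + 3*d))
(t - 215899) + W(-503) = (-2357/6321 - 215899) + (237 - 503)/(-79 + 3*(-503)) = -1364699936/6321 - 266/(-79 - 1509) = -1364699936/6321 - 266/(-1588) = -1364699936/6321 - 1/1588*(-266) = -1364699936/6321 + 133/794 = -1083570908491/5018874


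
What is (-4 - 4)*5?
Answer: -40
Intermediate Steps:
(-4 - 4)*5 = -8*5 = -40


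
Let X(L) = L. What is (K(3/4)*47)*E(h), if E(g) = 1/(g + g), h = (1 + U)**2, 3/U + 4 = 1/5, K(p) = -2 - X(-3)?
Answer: 16967/32 ≈ 530.22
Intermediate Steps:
K(p) = 1 (K(p) = -2 - 1*(-3) = -2 + 3 = 1)
U = -15/19 (U = 3/(-4 + 1/5) = 3/(-19/5) = 3*(-5/19) = -15/19 ≈ -0.78947)
h = 16/361 (h = (1 - 15/19)**2 = (4/19)**2 = 16/361 ≈ 0.044321)
E(g) = 1/(2*g)
(K(3/4)*47)*E(h) = (1*47)*(1/(2*(16/361))) = 47*((1/2)*(361/16)) = 47*(361/32) = 16967/32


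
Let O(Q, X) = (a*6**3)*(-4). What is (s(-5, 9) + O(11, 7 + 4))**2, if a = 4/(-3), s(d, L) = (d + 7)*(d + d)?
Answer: 1281424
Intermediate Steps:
s(d, L) = 2*d*(7 + d) (s(d, L) = (7 + d)*(2*d) = 2*d*(7 + d))
a = -4/3 (a = 4*(-1/3) = -4/3 ≈ -1.3333)
O(Q, X) = 1152 (O(Q, X) = -4/3*6**3*(-4) = -4/3*216*(-4) = -288*(-4) = 1152)
(s(-5, 9) + O(11, 7 + 4))**2 = (2*(-5)*(7 - 5) + 1152)**2 = (2*(-5)*2 + 1152)**2 = (-20 + 1152)**2 = 1132**2 = 1281424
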